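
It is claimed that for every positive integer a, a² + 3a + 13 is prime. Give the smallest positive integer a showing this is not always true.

We need the least positive integer a for which a² + 3a + 13 is not prime.
The first 8 eligible values, up to a = 8, all satisfy the conclusion.
a = 9: a² + 3a + 13 = 121 = 11 × 11, composite.

a = 9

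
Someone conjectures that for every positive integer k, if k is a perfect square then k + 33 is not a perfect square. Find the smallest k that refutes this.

A counterexample is any positive integer k such that k is a perfect square but k + 33 is a perfect square; we check each in order.
k = 1: 1 + 33 = 34, not a perfect square.
k = 4: 4 + 33 = 37, not a perfect square.
k = 9: 9 + 33 = 42, not a perfect square.
k = 16: 16 = 4² and 16 + 33 = 49 = 7².
Hence k = 16 is a counterexample.

k = 16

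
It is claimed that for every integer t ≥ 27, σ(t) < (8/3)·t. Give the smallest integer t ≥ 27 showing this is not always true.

t = 60

For t = 27, 28, 29, 30, …, 57, 58, 59 the conclusion holds.
t = 60: σ(60) = 168; 168 ≥ 160.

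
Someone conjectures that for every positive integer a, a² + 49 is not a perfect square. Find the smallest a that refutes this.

A counterexample is any positive integer a such that a² + 49 is a perfect square; we check each in order.
For a = 1, 2, 3, 4, …, 21, 22, 23 the conclusion holds.
a = 24: 24² + 49 = 625 = 25², a perfect square.
So a = 24 is the smallest counterexample.

a = 24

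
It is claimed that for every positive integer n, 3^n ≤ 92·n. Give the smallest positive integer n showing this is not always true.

We need the least positive integer n for which 3^n > 92·n.
The first 5 eligible values, up to n = 5, all satisfy the conclusion.
n = 6: 3^n = 729 and 92·n = 552, so 729 > 552.

n = 6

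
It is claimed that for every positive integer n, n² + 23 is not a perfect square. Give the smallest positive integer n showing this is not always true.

A counterexample is any positive integer n such that n² + 23 is a perfect square; we check each in order.
For n = 1, 2, 3, 4, 5, 6, 7, 8, 9, 10 the conclusion holds.
n = 11: 11² + 23 = 144 = 12², a perfect square.
Thus n = 11 disproves the claim, and no smaller n works.

n = 11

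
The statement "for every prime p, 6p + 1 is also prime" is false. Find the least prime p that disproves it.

A counterexample is any prime p such that 6p + 1 is not prime; we check each in order.
For p = 2, 3, 5, 7, 11, 13, 17 the conclusion holds.
p = 19: 6p + 1 = 115 = 5 × 23, not prime.
Hence p = 19 is a counterexample.

p = 19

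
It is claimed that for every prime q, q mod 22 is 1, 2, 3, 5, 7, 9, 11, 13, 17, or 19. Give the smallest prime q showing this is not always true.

A counterexample is any prime q such that the claim fails; we check each in order.
For q = 2, 3, 5, 7, …, 23, 29, 31 the conclusion holds.
q = 37: 37 mod 22 = 15 — not in {1, 2, 3, 5, 7, 9, 11, 13, 17, 19}.
Hence q = 37 is a counterexample.

q = 37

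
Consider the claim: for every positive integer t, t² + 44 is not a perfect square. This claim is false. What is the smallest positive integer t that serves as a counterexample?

t = 10

For t = 1, 2, 3, 4, 5, 6, 7, 8, 9 the conclusion holds.
t = 10: 10² + 44 = 144 = 12², a perfect square.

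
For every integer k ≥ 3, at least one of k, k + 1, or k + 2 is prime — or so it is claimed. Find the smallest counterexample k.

k = 8

For k = 3, 4, 5, 6, 7 the conclusion holds.
k = 8: 8 = 2 × 4; 9 = 3 × 3; 10 = 2 × 5 — all composite.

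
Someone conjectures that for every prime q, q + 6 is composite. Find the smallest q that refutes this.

For q = 2, 3 the conclusion holds.
q = 5: q + 6 = 11, prime — not composite.

q = 5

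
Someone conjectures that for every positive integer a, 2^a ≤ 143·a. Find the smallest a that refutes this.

We need the least positive integer a for which 2^a > 143·a.
For a = 1, 2, 3, 4, 5, 6, 7, 8, 9, 10 the conclusion holds.
a = 11: 2^a = 2048 and 143·a = 1573, so 2048 > 1573.
So a = 11 is the smallest counterexample.

a = 11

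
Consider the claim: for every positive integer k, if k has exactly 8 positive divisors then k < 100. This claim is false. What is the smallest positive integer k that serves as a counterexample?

k = 102

The first 10 eligible values, up to k = 88, all satisfy the conclusion.
k = 102: τ(102) = 8; 102 ≥ 100.
Thus k = 102 disproves the claim, and no smaller k works.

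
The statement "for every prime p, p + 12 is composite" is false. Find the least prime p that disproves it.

A counterexample is any prime p such that p + 12 is prime; we check each in order.
p = 2: p + 12 = 14 = 2 × 7, composite.
p = 3: p + 12 = 15 = 3 × 5, composite.
p = 5: p + 12 = 17, prime — not composite.

p = 5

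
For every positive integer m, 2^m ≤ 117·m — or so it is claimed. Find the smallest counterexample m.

m = 11

The first 10 eligible values, up to m = 10, all satisfy the conclusion.
m = 11: 2^m = 2048 and 117·m = 1287, so 2048 > 1287.
So m = 11 is the smallest counterexample.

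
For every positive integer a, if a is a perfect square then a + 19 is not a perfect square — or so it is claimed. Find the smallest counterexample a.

a = 1: 1 + 19 = 20, not a perfect square.
a = 4: 4 + 19 = 23, not a perfect square.
a = 9: 9 + 19 = 28, not a perfect square.
a = 16: 16 + 19 = 35, not a perfect square.
a = 25: 25 + 19 = 44, not a perfect square.
a = 36: 36 + 19 = 55, not a perfect square.
a = 49: 49 + 19 = 68, not a perfect square.
a = 64: 64 + 19 = 83, not a perfect square.
a = 81: 81 = 9² and 81 + 19 = 100 = 10².

a = 81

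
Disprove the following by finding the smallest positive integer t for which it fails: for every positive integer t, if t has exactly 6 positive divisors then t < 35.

t = 44

For t = 12, 18, 20, 28, 32 the conclusion holds.
t = 44: τ(44) = 6; 44 ≥ 35.
Thus t = 44 disproves the claim, and no smaller t works.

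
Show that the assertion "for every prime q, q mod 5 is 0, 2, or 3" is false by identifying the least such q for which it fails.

q = 11

We need the least prime q for which the claim fails.
q = 2: 2 mod 5 = 2.
q = 3: 3 mod 5 = 3.
q = 5: 5 mod 5 = 0.
q = 7: 7 mod 5 = 2.
q = 11: 11 mod 5 = 1 — not in {0, 2, 3}.
Hence q = 11 is a counterexample.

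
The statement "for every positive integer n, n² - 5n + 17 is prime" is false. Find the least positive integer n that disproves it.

For n = 1, 2, 3, 4, …, 10, 11, 12 the conclusion holds.
n = 13: n² - 5n + 17 = 121 = 11 × 11, composite.
So n = 13 is the smallest counterexample.

n = 13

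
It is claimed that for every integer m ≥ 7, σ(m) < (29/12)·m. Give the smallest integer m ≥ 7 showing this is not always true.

For m = 7, 8, 9, 10, …, 21, 22, 23 the conclusion holds.
m = 24: σ(24) = 60; 60 ≥ 58.
Hence m = 24 is a counterexample.

m = 24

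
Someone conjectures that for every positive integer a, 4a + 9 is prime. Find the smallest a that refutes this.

We need the least positive integer a for which 4a + 9 is not prime.
For a = 1, 2 the conclusion holds.
a = 3: 4a + 9 = 21 = 3 × 7, composite.

a = 3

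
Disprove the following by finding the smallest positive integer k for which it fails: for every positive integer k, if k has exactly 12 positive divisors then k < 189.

We need the least positive integer k for which k has exactly 12 positive divisors but the claim fails.
For k = 60, 72, 84, 90, …, 150, 156, 160 the conclusion holds.
k = 198: τ(198) = 12; 198 ≥ 189.
Thus k = 198 disproves the claim, and no smaller k works.

k = 198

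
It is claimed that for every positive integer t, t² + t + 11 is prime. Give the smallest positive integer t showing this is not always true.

For t = 1, 2, 3, 4, 5, 6, 7, 8, 9 the conclusion holds.
t = 10: t² + t + 11 = 121 = 11 × 11, composite.
Hence t = 10 is a counterexample.

t = 10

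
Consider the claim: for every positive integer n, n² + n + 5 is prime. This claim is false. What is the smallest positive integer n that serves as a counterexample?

n = 1: n² + n + 5 = 7, prime.
n = 2: n² + n + 5 = 11, prime.
n = 3: n² + n + 5 = 17, prime.
n = 4: n² + n + 5 = 25 = 5 × 5, composite.
Thus n = 4 disproves the claim, and no smaller n works.

n = 4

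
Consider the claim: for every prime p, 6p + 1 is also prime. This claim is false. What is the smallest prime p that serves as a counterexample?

p = 19

For p = 2, 3, 5, 7, 11, 13, 17 the conclusion holds.
p = 19: 6p + 1 = 115 = 5 × 23, not prime.
Hence p = 19 is a counterexample.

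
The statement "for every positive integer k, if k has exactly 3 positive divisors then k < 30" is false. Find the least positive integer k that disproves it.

Check each positive integer k in order until k has exactly 3 positive divisors but the claim fails.
k = 4: τ(4) = 3; 4 < 30.
k = 9: τ(9) = 3; 9 < 30.
k = 25: τ(25) = 3; 25 < 30.
k = 49: τ(49) = 3; 49 ≥ 30.

k = 49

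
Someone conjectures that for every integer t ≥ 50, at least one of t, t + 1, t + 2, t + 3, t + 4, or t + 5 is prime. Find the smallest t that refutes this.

t = 90

We need the least integer t ≥ 50 for which t, t + 1, t + 2, t + 3, t + 4, t + 5 are all composite.
The first 40 eligible values, up to t = 89, all satisfy the conclusion.
t = 90: 90 = 2 × 45; 91 = 7 × 13; 92 = 2 × 46; 93 = 3 × 31; 94 = 2 × 47; 95 = 5 × 19 — all composite.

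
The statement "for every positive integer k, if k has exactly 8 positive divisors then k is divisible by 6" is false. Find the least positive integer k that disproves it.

k = 40

A counterexample is any positive integer k such that k has exactly 8 positive divisors but k is not divisible by 6; we check each in order.
For k = 24, 30 the conclusion holds.
k = 40: τ(40) = 8; 40 mod 6 = 4.
So k = 40 is the smallest counterexample.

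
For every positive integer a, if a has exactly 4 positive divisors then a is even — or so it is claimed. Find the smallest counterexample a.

A counterexample is any positive integer a such that a has exactly 4 positive divisors but a is odd; we check each in order.
a = 6: divisors of 6: 1, 2, 3, 6; 6 is even.
a = 8: divisors of 8: 1, 2, 4, 8; 8 is even.
a = 10: divisors of 10: 1, 2, 5, 10; 10 is even.
a = 14: divisors of 14: 1, 2, 7, 14; 14 is even.
a = 15: divisors of 15: 1, 3, 5, 15; 15 is odd.

a = 15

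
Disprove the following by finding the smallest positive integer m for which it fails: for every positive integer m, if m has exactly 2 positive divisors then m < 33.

We need the least positive integer m for which m has exactly 2 positive divisors but the claim fails.
For m = 2, 3, 5, 7, …, 23, 29, 31 the conclusion holds.
m = 37: τ(37) = 2; 37 ≥ 33.

m = 37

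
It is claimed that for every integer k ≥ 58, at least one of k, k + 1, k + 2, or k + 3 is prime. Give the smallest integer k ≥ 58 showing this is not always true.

k = 62

We need the least integer k ≥ 58 for which k, k + 1, k + 2, k + 3 are all composite.
For k = 58, 59, 60, 61 the conclusion holds.
k = 62: 62 = 2 × 31; 63 = 3 × 21; 64 = 2 × 32; 65 = 5 × 13 — all composite.
Hence k = 62 is a counterexample.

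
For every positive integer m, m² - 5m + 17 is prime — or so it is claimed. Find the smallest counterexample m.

We need the least positive integer m for which m² - 5m + 17 is not prime.
For m = 1, 2, 3, 4, …, 10, 11, 12 the conclusion holds.
m = 13: m² - 5m + 17 = 121 = 11 × 11, composite.

m = 13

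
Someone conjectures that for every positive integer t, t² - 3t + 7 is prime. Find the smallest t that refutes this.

A counterexample is any positive integer t such that t² - 3t + 7 is not prime; we check each in order.
t = 1: t² - 3t + 7 = 5, prime.
t = 2: t² - 3t + 7 = 5, prime.
t = 3: t² - 3t + 7 = 7, prime.
t = 4: t² - 3t + 7 = 11, prime.
t = 5: t² - 3t + 7 = 17, prime.
t = 6: t² - 3t + 7 = 25 = 5 × 5, composite.
Thus t = 6 disproves the claim, and no smaller t works.

t = 6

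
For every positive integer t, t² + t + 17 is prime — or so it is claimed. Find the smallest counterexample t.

t = 16

Check each positive integer t in order until t² + t + 17 is not prime.
For t = 1, 2, 3, 4, …, 13, 14, 15 the conclusion holds.
t = 16: t² + t + 17 = 289 = 17 × 17, composite.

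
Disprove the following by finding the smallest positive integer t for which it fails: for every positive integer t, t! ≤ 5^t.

t = 12

Check each positive integer t in order until t! > 5^t.
The first 11 eligible values, up to t = 11, all satisfy the conclusion.
t = 12: t! = 479001600 and 5^t = 244140625, so 479001600 > 244140625.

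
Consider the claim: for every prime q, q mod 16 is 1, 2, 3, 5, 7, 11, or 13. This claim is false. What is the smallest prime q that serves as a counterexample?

q = 31

A counterexample is any prime q such that the claim fails; we check each in order.
For q = 2, 3, 5, 7, 11, 13, 17, 19, 23, 29 the conclusion holds.
q = 31: 31 mod 16 = 15 — not in {1, 2, 3, 5, 7, 11, 13}.
Hence q = 31 is a counterexample.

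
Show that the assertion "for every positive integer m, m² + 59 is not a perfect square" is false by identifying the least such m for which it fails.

A counterexample is any positive integer m such that m² + 59 is a perfect square; we check each in order.
The first 28 eligible values, up to m = 28, all satisfy the conclusion.
m = 29: 29² + 59 = 900 = 30², a perfect square.

m = 29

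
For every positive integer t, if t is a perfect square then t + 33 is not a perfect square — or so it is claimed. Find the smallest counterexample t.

t = 16

For t = 1, 4, 9 the conclusion holds.
t = 16: 16 = 4² and 16 + 33 = 49 = 7².
So t = 16 is the smallest counterexample.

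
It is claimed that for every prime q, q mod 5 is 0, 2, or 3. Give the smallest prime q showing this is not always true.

q = 11

We need the least prime q for which the claim fails.
q = 2: 2 mod 5 = 2.
q = 3: 3 mod 5 = 3.
q = 5: 5 mod 5 = 0.
q = 7: 7 mod 5 = 2.
q = 11: 11 mod 5 = 1 — not in {0, 2, 3}.
Hence q = 11 is a counterexample.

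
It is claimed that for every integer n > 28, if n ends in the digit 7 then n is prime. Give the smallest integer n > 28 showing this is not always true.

n = 57

Check each integer n > 28 in order until n ends in the digit 7 but n is not prime.
For n = 37, 47 the conclusion holds.
n = 57: 57 ends in 7; 57 = 3 × 19, composite.
Hence n = 57 is a counterexample.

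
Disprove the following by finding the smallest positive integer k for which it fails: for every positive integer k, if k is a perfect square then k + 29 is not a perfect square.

For k = 1, 4, 9, 16, …, 121, 144, 169 the conclusion holds.
k = 196: 196 = 14² and 196 + 29 = 225 = 15².

k = 196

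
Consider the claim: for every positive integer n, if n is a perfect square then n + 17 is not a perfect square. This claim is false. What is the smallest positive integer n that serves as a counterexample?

n = 64

Check each positive integer n in order until n is a perfect square but n + 17 is a perfect square.
The first 7 eligible values, up to n = 49, all satisfy the conclusion.
n = 64: 64 = 8² and 64 + 17 = 81 = 9².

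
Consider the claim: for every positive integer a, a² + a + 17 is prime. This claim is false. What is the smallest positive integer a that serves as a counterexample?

For a = 1, 2, 3, 4, …, 13, 14, 15 the conclusion holds.
a = 16: a² + a + 17 = 289 = 17 × 17, composite.
Hence a = 16 is a counterexample.

a = 16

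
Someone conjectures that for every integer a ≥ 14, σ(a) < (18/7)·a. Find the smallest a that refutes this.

For a = 14, 15, 16, 17, …, 45, 46, 47 the conclusion holds.
a = 48: σ(48) = 124; 124 ≥ 864/7.
Hence a = 48 is a counterexample.

a = 48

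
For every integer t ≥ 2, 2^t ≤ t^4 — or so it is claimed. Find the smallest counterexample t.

For t = 2, 3, 4, 5, …, 14, 15, 16 the conclusion holds.
t = 17: 2^t = 131072 and t^4 = 83521, so 131072 > 83521.

t = 17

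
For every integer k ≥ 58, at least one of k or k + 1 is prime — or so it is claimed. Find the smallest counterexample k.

Check each integer k ≥ 58 in order until k, k + 1 are both composite.
The first 4 eligible values, up to k = 61, all satisfy the conclusion.
k = 62: 62 = 2 × 31; 63 = 3 × 21 — both composite.
Hence k = 62 is a counterexample.

k = 62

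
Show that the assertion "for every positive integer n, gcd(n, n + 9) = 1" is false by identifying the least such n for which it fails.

Check each positive integer n in order until gcd(n, n + 9) > 1.
n = 1: gcd(1, 10) = 1.
n = 2: gcd(2, 11) = 1.
n = 3: gcd(3, 12) = 3.
So n = 3 is the smallest counterexample.

n = 3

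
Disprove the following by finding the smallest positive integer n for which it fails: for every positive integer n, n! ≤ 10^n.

n = 25

For n = 1, 2, 3, 4, …, 22, 23, 24 the conclusion holds.
n = 25: n! = 15511210043330985984000000 and 10^n = 10000000000000000000000000, so 15511210043330985984000000 > 10000000000000000000000000.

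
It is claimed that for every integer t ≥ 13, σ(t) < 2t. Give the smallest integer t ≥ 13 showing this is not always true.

t = 13: σ(13) = 14; 14 < 26.
t = 14: σ(14) = 24; 24 < 28.
t = 15: σ(15) = 24; 24 < 30.
t = 16: σ(16) = 31; 31 < 32.
t = 17: σ(17) = 18; 18 < 34.
t = 18: σ(18) = 39; 39 ≥ 36.

t = 18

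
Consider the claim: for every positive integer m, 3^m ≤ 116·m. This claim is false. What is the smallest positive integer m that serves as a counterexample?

m = 6

The first 5 eligible values, up to m = 5, all satisfy the conclusion.
m = 6: 3^m = 729 and 116·m = 696, so 729 > 696.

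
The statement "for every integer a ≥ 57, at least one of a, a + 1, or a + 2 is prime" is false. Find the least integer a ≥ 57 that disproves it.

a = 62

We need the least integer a ≥ 57 for which a, a + 1, a + 2 are all composite.
a = 57: 59 is prime.
a = 58: 59 is prime.
a = 59: 59 is prime.
a = 60: 61 is prime.
a = 61: 61 is prime.
a = 62: 62 = 2 × 31; 63 = 3 × 21; 64 = 2 × 32 — all composite.
So a = 62 is the smallest counterexample.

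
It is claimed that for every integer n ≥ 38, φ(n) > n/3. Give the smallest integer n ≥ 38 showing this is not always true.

n = 42

We need the least integer n ≥ 38 for which the claim fails.
For n = 38, 39, 40, 41 the conclusion holds.
n = 42: φ(42) = 12 and 42/3 = 14, so φ(42) ≤ 42/3.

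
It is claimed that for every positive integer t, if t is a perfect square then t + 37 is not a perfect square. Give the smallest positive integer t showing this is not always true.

We need the least positive integer t for which t is a perfect square but t + 37 is a perfect square.
The first 17 eligible values, up to t = 289, all satisfy the conclusion.
t = 324: 324 = 18² and 324 + 37 = 361 = 19².

t = 324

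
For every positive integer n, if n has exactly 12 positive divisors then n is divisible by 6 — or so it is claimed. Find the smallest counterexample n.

We need the least positive integer n for which n has exactly 12 positive divisors but n is not divisible by 6.
For n = 60, 72, 84, 90, 96, 108, 126, 132 the conclusion holds.
n = 140: τ(140) = 12; 140 mod 6 = 2.
Thus n = 140 disproves the claim, and no smaller n works.

n = 140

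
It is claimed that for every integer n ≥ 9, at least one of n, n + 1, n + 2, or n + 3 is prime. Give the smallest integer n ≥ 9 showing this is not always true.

Check each integer n ≥ 9 in order until n, n + 1, n + 2, n + 3 are all composite.
For n = 9, 10, 11, 12, …, 21, 22, 23 the conclusion holds.
n = 24: 24 = 2 × 12; 25 = 5 × 5; 26 = 2 × 13; 27 = 3 × 9 — all composite.
Hence n = 24 is a counterexample.

n = 24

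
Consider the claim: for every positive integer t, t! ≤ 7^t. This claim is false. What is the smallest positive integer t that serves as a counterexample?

t = 17

Check each positive integer t in order until t! > 7^t.
For t = 1, 2, 3, 4, …, 14, 15, 16 the conclusion holds.
t = 17: t! = 355687428096000 and 7^t = 232630513987207, so 355687428096000 > 232630513987207.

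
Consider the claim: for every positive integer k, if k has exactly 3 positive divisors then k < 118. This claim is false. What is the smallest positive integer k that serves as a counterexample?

k = 121

k = 4: τ(4) = 3; 4 < 118.
k = 9: τ(9) = 3; 9 < 118.
k = 25: τ(25) = 3; 25 < 118.
k = 49: τ(49) = 3; 49 < 118.
k = 121: τ(121) = 3; 121 ≥ 118.
Hence k = 121 is a counterexample.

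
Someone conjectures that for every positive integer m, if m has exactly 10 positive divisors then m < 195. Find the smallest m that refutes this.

We need the least positive integer m for which m has exactly 10 positive divisors but the claim fails.
The first 5 eligible values, up to m = 176, all satisfy the conclusion.
m = 208: τ(208) = 10; 208 ≥ 195.
Hence m = 208 is a counterexample.

m = 208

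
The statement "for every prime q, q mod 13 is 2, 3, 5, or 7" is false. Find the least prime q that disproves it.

q = 11

We need the least prime q for which the claim fails.
q = 2: 2 mod 13 = 2.
q = 3: 3 mod 13 = 3.
q = 5: 5 mod 13 = 5.
q = 7: 7 mod 13 = 7.
q = 11: 11 mod 13 = 11 — not in {2, 3, 5, 7}.
So q = 11 is the smallest counterexample.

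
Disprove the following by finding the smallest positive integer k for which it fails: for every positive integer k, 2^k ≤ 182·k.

k = 11

A counterexample is any positive integer k such that 2^k > 182·k; we check each in order.
The first 10 eligible values, up to k = 10, all satisfy the conclusion.
k = 11: 2^k = 2048 and 182·k = 2002, so 2048 > 2002.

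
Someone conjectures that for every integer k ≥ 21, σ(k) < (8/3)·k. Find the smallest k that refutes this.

k = 60

The first 39 eligible values, up to k = 59, all satisfy the conclusion.
k = 60: σ(60) = 168; 168 ≥ 160.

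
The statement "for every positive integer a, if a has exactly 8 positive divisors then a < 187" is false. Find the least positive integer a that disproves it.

We need the least positive integer a for which a has exactly 8 positive divisors but the claim fails.
For a = 24, 30, 40, 42, …, 182, 184, 186 the conclusion holds.
a = 189: τ(189) = 8; 189 ≥ 187.
So a = 189 is the smallest counterexample.

a = 189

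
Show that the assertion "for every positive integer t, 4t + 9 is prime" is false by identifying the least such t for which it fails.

A counterexample is any positive integer t such that 4t + 9 is not prime; we check each in order.
t = 1: 4t + 9 = 13, prime.
t = 2: 4t + 9 = 17, prime.
t = 3: 4t + 9 = 21 = 3 × 7, composite.

t = 3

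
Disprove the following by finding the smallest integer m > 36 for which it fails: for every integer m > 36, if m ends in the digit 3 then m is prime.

m = 63

Check each integer m > 36 in order until m ends in the digit 3 but m is not prime.
For m = 43, 53 the conclusion holds.
m = 63: 63 ends in 3; 63 = 3 × 21, composite.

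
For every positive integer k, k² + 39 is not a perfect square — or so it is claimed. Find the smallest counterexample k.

k = 5

For k = 1, 2, 3, 4 the conclusion holds.
k = 5: 5² + 39 = 64 = 8², a perfect square.
Hence k = 5 is a counterexample.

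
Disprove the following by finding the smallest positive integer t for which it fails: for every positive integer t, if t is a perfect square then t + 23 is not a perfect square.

Check each positive integer t in order until t is a perfect square but t + 23 is a perfect square.
The first 10 eligible values, up to t = 100, all satisfy the conclusion.
t = 121: 121 = 11² and 121 + 23 = 144 = 12².
Thus t = 121 disproves the claim, and no smaller t works.

t = 121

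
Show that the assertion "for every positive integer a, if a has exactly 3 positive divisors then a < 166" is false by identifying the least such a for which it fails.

The first 5 eligible values, up to a = 121, all satisfy the conclusion.
a = 169: τ(169) = 3; 169 ≥ 166.

a = 169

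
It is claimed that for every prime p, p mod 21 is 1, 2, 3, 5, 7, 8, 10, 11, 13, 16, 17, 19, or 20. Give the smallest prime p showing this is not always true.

For p = 2, 3, 5, 7, …, 53, 59, 61 the conclusion holds.
p = 67: 67 mod 21 = 4 — not in {1, 2, 3, 5, 7, 8, 10, 11, 13, 16, 17, 19, 20}.

p = 67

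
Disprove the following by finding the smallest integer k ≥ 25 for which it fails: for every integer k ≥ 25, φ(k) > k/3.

k = 25: φ(25) = 20 and 25/3 = 25/3, so φ(25) > 25/3.
k = 26: φ(26) = 12 and 26/3 = 26/3, so φ(26) > 26/3.
k = 27: φ(27) = 18 and 27/3 = 9, so φ(27) > 27/3.
k = 28: φ(28) = 12 and 28/3 = 28/3, so φ(28) > 28/3.
k = 29: φ(29) = 28 and 29/3 = 29/3, so φ(29) > 29/3.
k = 30: φ(30) = 8 and 30/3 = 10, so φ(30) ≤ 30/3.
So k = 30 is the smallest counterexample.

k = 30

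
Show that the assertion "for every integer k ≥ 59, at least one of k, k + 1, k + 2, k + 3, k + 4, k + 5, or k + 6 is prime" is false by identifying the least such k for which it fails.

k = 90

Check each integer k ≥ 59 in order until k, k + 1, k + 2, k + 3, k + 4, k + 5, k + 6 are all composite.
For k = 59, 60, 61, 62, …, 87, 88, 89 the conclusion holds.
k = 90: 90 = 2 × 45; 91 = 7 × 13; 92 = 2 × 46; 93 = 3 × 31; 94 = 2 × 47; 95 = 5 × 19; 96 = 2 × 48 — all composite.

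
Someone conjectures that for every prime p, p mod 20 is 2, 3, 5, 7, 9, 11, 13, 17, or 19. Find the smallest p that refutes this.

Check each prime p in order until the claim fails.
For p = 2, 3, 5, 7, …, 29, 31, 37 the conclusion holds.
p = 41: 41 mod 20 = 1 — not in {2, 3, 5, 7, 9, 11, 13, 17, 19}.
Hence p = 41 is a counterexample.

p = 41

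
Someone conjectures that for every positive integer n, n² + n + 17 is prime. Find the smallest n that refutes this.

n = 16

For n = 1, 2, 3, 4, …, 13, 14, 15 the conclusion holds.
n = 16: n² + n + 17 = 289 = 17 × 17, composite.
Hence n = 16 is a counterexample.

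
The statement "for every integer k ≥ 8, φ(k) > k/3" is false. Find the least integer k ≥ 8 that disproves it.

k = 12

k = 8: φ(8) = 4 and 8/3 = 8/3, so φ(8) > 8/3.
k = 9: φ(9) = 6 and 9/3 = 3, so φ(9) > 9/3.
k = 10: φ(10) = 4 and 10/3 = 10/3, so φ(10) > 10/3.
k = 11: φ(11) = 10 and 11/3 = 11/3, so φ(11) > 11/3.
k = 12: φ(12) = 4 and 12/3 = 4, so φ(12) ≤ 12/3.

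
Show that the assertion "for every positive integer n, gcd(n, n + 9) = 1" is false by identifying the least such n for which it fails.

Check each positive integer n in order until gcd(n, n + 9) > 1.
n = 1: gcd(1, 10) = 1.
n = 2: gcd(2, 11) = 1.
n = 3: gcd(3, 12) = 3.
Hence n = 3 is a counterexample.

n = 3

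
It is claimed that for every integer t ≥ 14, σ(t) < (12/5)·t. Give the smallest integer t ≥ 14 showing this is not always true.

t = 24

We need the least integer t ≥ 14 for which the claim fails.
For t = 14, 15, 16, 17, 18, 19, 20, 21, 22, 23 the conclusion holds.
t = 24: σ(24) = 60; 60 ≥ 288/5.
So t = 24 is the smallest counterexample.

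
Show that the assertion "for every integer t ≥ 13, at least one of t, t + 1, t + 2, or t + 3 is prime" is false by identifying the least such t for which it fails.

t = 24

Check each integer t ≥ 13 in order until t, t + 1, t + 2, t + 3 are all composite.
For t = 13, 14, 15, 16, …, 21, 22, 23 the conclusion holds.
t = 24: 24 = 2 × 12; 25 = 5 × 5; 26 = 2 × 13; 27 = 3 × 9 — all composite.
Thus t = 24 disproves the claim, and no smaller t works.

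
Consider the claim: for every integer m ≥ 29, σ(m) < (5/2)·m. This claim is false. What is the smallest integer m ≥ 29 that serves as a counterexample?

Check each integer m ≥ 29 in order until the claim fails.
The first 7 eligible values, up to m = 35, all satisfy the conclusion.
m = 36: σ(36) = 91; 91 ≥ 90.
So m = 36 is the smallest counterexample.

m = 36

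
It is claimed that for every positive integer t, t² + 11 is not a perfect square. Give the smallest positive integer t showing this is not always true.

Check each positive integer t in order until t² + 11 is a perfect square.
The first 4 eligible values, up to t = 4, all satisfy the conclusion.
t = 5: 5² + 11 = 36 = 6², a perfect square.
So t = 5 is the smallest counterexample.

t = 5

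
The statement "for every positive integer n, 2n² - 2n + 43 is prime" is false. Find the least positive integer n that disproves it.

We need the least positive integer n for which 2n² - 2n + 43 is not prime.
For n = 1, 2 the conclusion holds.
n = 3: 2n² - 2n + 43 = 55 = 5 × 11, composite.

n = 3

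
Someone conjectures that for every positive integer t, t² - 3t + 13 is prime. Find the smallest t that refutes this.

We need the least positive integer t for which t² - 3t + 13 is not prime.
The first 11 eligible values, up to t = 11, all satisfy the conclusion.
t = 12: t² - 3t + 13 = 121 = 11 × 11, composite.

t = 12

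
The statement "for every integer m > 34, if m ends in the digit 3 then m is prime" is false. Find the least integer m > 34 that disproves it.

For m = 43, 53 the conclusion holds.
m = 63: 63 ends in 3; 63 = 3 × 21, composite.

m = 63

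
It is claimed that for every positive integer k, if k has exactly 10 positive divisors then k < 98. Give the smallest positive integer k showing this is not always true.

k = 112

We need the least positive integer k for which k has exactly 10 positive divisors but the claim fails.
For k = 48, 80 the conclusion holds.
k = 112: τ(112) = 10; 112 ≥ 98.
So k = 112 is the smallest counterexample.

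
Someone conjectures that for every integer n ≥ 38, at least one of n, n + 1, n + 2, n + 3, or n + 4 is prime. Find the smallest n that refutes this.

n = 48

The first 10 eligible values, up to n = 47, all satisfy the conclusion.
n = 48: 48 = 2 × 24; 49 = 7 × 7; 50 = 2 × 25; 51 = 3 × 17; 52 = 2 × 26 — all composite.
Hence n = 48 is a counterexample.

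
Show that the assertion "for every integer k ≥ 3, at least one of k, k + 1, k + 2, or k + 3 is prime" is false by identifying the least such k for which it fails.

k = 24

For k = 3, 4, 5, 6, …, 21, 22, 23 the conclusion holds.
k = 24: 24 = 2 × 12; 25 = 5 × 5; 26 = 2 × 13; 27 = 3 × 9 — all composite.
So k = 24 is the smallest counterexample.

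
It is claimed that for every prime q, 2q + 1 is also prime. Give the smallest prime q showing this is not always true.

q = 2: 2q + 1 = 5, prime.
q = 3: 2q + 1 = 7, prime.
q = 5: 2q + 1 = 11, prime.
q = 7: 2q + 1 = 15 = 3 × 5, not prime.

q = 7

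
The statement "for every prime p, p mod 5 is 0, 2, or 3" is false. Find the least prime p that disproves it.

A counterexample is any prime p such that the claim fails; we check each in order.
p = 2: 2 mod 5 = 2.
p = 3: 3 mod 5 = 3.
p = 5: 5 mod 5 = 0.
p = 7: 7 mod 5 = 2.
p = 11: 11 mod 5 = 1 — not in {0, 2, 3}.
Hence p = 11 is a counterexample.

p = 11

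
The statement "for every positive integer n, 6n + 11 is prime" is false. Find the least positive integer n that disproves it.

n = 1: 6n + 11 = 17, prime.
n = 2: 6n + 11 = 23, prime.
n = 3: 6n + 11 = 29, prime.
n = 4: 6n + 11 = 35 = 5 × 7, composite.

n = 4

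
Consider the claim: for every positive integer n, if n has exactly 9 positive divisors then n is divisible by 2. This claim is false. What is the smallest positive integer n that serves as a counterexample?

We need the least positive integer n for which n has exactly 9 positive divisors but n is not divisible by 2.
n = 36: τ(36) = 9; 36 mod 2 = 0.
n = 100: τ(100) = 9; 100 mod 2 = 0.
n = 196: τ(196) = 9; 196 mod 2 = 0.
n = 225: τ(225) = 9; 225 mod 2 = 1.

n = 225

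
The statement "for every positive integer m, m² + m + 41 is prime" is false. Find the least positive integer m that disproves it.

m = 40

Check each positive integer m in order until m² + m + 41 is not prime.
For m = 1, 2, 3, 4, …, 37, 38, 39 the conclusion holds.
m = 40: m² + m + 41 = 1681 = 41 × 41, composite.
So m = 40 is the smallest counterexample.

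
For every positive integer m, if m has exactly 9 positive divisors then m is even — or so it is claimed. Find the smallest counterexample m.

A counterexample is any positive integer m such that m has exactly 9 positive divisors but m is odd; we check each in order.
For m = 36, 100, 196 the conclusion holds.
m = 225: divisors of 225: 9 divisors; 225 is odd.

m = 225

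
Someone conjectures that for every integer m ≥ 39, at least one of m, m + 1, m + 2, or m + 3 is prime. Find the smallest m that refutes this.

m = 48

Check each integer m ≥ 39 in order until m, m + 1, m + 2, m + 3 are all composite.
The first 9 eligible values, up to m = 47, all satisfy the conclusion.
m = 48: 48 = 2 × 24; 49 = 7 × 7; 50 = 2 × 25; 51 = 3 × 17 — all composite.
So m = 48 is the smallest counterexample.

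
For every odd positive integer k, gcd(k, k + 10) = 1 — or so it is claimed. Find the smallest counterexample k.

We need the least odd positive integer k for which gcd(k, k + 10) > 1.
For k = 1, 3 the conclusion holds.
k = 5: gcd(5, 15) = 5.
Hence k = 5 is a counterexample.

k = 5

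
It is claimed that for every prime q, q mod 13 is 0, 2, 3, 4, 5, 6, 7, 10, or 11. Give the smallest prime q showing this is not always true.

A counterexample is any prime q such that the claim fails; we check each in order.
For q = 2, 3, 5, 7, …, 37, 41, 43 the conclusion holds.
q = 47: 47 mod 13 = 8 — not in {0, 2, 3, 4, 5, 6, 7, 10, 11}.

q = 47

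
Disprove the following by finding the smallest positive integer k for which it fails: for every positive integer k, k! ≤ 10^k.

k = 25

Check each positive integer k in order until k! > 10^k.
For k = 1, 2, 3, 4, …, 22, 23, 24 the conclusion holds.
k = 25: k! = 15511210043330985984000000 and 10^k = 10000000000000000000000000, so 15511210043330985984000000 > 10000000000000000000000000.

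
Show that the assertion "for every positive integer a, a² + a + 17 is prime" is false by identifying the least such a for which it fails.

a = 16

Check each positive integer a in order until a² + a + 17 is not prime.
For a = 1, 2, 3, 4, …, 13, 14, 15 the conclusion holds.
a = 16: a² + a + 17 = 289 = 17 × 17, composite.
Hence a = 16 is a counterexample.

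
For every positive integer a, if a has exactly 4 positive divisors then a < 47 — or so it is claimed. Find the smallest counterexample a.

For a = 6, 8, 10, 14, …, 38, 39, 46 the conclusion holds.
a = 51: τ(51) = 4; 51 ≥ 47.
So a = 51 is the smallest counterexample.

a = 51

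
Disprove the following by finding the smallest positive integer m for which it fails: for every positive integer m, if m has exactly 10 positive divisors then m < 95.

m = 48: τ(48) = 10; 48 < 95.
m = 80: τ(80) = 10; 80 < 95.
m = 112: τ(112) = 10; 112 ≥ 95.
Thus m = 112 disproves the claim, and no smaller m works.

m = 112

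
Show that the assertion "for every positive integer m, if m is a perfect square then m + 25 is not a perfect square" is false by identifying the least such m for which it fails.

We need the least positive integer m for which m is a perfect square but m + 25 is a perfect square.
For m = 1, 4, 9, 16, …, 81, 100, 121 the conclusion holds.
m = 144: 144 = 12² and 144 + 25 = 169 = 13².

m = 144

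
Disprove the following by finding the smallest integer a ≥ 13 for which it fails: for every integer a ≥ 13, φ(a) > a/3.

a = 18

For a = 13, 14, 15, 16, 17 the conclusion holds.
a = 18: φ(18) = 6 and 18/3 = 6, so φ(18) ≤ 18/3.
Thus a = 18 disproves the claim, and no smaller a works.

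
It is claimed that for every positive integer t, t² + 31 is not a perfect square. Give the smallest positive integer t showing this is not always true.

Check each positive integer t in order until t² + 31 is a perfect square.
The first 14 eligible values, up to t = 14, all satisfy the conclusion.
t = 15: 15² + 31 = 256 = 16², a perfect square.
So t = 15 is the smallest counterexample.

t = 15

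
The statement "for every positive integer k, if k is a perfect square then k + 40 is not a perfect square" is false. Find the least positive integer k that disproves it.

For k = 1, 4 the conclusion holds.
k = 9: 9 = 3² and 9 + 40 = 49 = 7².
So k = 9 is the smallest counterexample.

k = 9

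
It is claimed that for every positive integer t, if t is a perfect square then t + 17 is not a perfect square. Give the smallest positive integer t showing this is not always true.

For t = 1, 4, 9, 16, 25, 36, 49 the conclusion holds.
t = 64: 64 = 8² and 64 + 17 = 81 = 9².
Thus t = 64 disproves the claim, and no smaller t works.

t = 64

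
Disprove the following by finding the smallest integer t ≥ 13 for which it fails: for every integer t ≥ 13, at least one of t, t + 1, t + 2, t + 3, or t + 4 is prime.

A counterexample is any integer t ≥ 13 such that t, t + 1, t + 2, t + 3, t + 4 are all composite; we check each in order.
The first 11 eligible values, up to t = 23, all satisfy the conclusion.
t = 24: 24 = 2 × 12; 25 = 5 × 5; 26 = 2 × 13; 27 = 3 × 9; 28 = 2 × 14 — all composite.
Thus t = 24 disproves the claim, and no smaller t works.

t = 24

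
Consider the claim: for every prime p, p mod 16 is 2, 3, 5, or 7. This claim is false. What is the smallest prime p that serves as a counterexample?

The first 4 eligible values, up to p = 7, all satisfy the conclusion.
p = 11: 11 mod 16 = 11 — not in {2, 3, 5, 7}.
Hence p = 11 is a counterexample.

p = 11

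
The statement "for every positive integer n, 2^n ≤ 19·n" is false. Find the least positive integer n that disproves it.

n = 8

We need the least positive integer n for which 2^n > 19·n.
The first 7 eligible values, up to n = 7, all satisfy the conclusion.
n = 8: 2^n = 256 and 19·n = 152, so 256 > 152.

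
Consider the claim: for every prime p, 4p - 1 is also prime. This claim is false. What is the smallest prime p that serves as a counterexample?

We need the least prime p for which 4p - 1 is not prime.
p = 2: 4p - 1 = 7, prime.
p = 3: 4p - 1 = 11, prime.
p = 5: 4p - 1 = 19, prime.
p = 7: 4p - 1 = 27 = 3 × 9, not prime.
So p = 7 is the smallest counterexample.

p = 7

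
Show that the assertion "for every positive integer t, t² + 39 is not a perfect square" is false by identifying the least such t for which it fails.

Check each positive integer t in order until t² + 39 is a perfect square.
t = 1: 1² + 39 = 40, not a perfect square.
t = 2: 2² + 39 = 43, not a perfect square.
t = 3: 3² + 39 = 48, not a perfect square.
t = 4: 4² + 39 = 55, not a perfect square.
t = 5: 5² + 39 = 64 = 8², a perfect square.

t = 5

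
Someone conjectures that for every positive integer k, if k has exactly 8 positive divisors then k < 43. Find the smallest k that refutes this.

Check each positive integer k in order until k has exactly 8 positive divisors but the claim fails.
The first 4 eligible values, up to k = 42, all satisfy the conclusion.
k = 54: τ(54) = 8; 54 ≥ 43.
So k = 54 is the smallest counterexample.

k = 54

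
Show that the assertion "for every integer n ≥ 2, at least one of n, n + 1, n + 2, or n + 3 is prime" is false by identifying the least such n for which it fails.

We need the least integer n ≥ 2 for which n, n + 1, n + 2, n + 3 are all composite.
For n = 2, 3, 4, 5, …, 21, 22, 23 the conclusion holds.
n = 24: 24 = 2 × 12; 25 = 5 × 5; 26 = 2 × 13; 27 = 3 × 9 — all composite.
So n = 24 is the smallest counterexample.

n = 24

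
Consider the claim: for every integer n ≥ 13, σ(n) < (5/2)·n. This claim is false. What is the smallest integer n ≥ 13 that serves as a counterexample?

n = 24

For n = 13, 14, 15, 16, …, 21, 22, 23 the conclusion holds.
n = 24: σ(24) = 60; 60 ≥ 60.
So n = 24 is the smallest counterexample.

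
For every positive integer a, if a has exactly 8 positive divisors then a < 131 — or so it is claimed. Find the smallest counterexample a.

A counterexample is any positive integer a such that a has exactly 8 positive divisors but the claim fails; we check each in order.
For a = 24, 30, 40, 42, …, 114, 128, 130 the conclusion holds.
a = 135: τ(135) = 8; 135 ≥ 131.

a = 135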